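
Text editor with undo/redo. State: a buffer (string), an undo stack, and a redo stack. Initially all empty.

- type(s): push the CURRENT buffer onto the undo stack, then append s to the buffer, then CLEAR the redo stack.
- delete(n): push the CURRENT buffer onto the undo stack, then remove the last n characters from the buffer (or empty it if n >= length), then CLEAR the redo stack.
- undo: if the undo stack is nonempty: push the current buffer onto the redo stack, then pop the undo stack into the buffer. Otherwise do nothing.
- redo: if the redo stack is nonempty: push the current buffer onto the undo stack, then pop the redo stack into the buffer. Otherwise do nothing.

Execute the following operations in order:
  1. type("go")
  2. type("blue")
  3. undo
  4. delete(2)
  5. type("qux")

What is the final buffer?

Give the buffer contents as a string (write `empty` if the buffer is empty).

Answer: qux

Derivation:
After op 1 (type): buf='go' undo_depth=1 redo_depth=0
After op 2 (type): buf='goblue' undo_depth=2 redo_depth=0
After op 3 (undo): buf='go' undo_depth=1 redo_depth=1
After op 4 (delete): buf='(empty)' undo_depth=2 redo_depth=0
After op 5 (type): buf='qux' undo_depth=3 redo_depth=0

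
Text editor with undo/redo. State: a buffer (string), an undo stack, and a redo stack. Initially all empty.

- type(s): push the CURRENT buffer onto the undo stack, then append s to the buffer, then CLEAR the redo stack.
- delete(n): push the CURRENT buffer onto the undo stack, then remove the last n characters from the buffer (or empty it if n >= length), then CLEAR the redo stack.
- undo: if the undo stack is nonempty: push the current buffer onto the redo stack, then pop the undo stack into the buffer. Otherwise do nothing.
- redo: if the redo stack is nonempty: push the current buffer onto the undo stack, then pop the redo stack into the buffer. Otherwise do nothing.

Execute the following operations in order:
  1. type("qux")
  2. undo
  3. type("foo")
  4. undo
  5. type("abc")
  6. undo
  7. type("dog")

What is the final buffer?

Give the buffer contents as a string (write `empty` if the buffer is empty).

After op 1 (type): buf='qux' undo_depth=1 redo_depth=0
After op 2 (undo): buf='(empty)' undo_depth=0 redo_depth=1
After op 3 (type): buf='foo' undo_depth=1 redo_depth=0
After op 4 (undo): buf='(empty)' undo_depth=0 redo_depth=1
After op 5 (type): buf='abc' undo_depth=1 redo_depth=0
After op 6 (undo): buf='(empty)' undo_depth=0 redo_depth=1
After op 7 (type): buf='dog' undo_depth=1 redo_depth=0

Answer: dog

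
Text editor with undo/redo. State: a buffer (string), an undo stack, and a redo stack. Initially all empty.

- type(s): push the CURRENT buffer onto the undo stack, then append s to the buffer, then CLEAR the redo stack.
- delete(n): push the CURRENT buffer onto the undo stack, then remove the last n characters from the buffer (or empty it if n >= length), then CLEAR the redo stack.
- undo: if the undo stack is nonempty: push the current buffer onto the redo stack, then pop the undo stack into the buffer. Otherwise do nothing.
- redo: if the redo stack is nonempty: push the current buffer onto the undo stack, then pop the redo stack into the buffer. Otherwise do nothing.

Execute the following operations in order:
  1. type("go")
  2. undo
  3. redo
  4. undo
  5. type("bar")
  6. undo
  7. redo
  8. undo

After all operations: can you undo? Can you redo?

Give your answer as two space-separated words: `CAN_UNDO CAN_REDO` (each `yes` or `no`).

After op 1 (type): buf='go' undo_depth=1 redo_depth=0
After op 2 (undo): buf='(empty)' undo_depth=0 redo_depth=1
After op 3 (redo): buf='go' undo_depth=1 redo_depth=0
After op 4 (undo): buf='(empty)' undo_depth=0 redo_depth=1
After op 5 (type): buf='bar' undo_depth=1 redo_depth=0
After op 6 (undo): buf='(empty)' undo_depth=0 redo_depth=1
After op 7 (redo): buf='bar' undo_depth=1 redo_depth=0
After op 8 (undo): buf='(empty)' undo_depth=0 redo_depth=1

Answer: no yes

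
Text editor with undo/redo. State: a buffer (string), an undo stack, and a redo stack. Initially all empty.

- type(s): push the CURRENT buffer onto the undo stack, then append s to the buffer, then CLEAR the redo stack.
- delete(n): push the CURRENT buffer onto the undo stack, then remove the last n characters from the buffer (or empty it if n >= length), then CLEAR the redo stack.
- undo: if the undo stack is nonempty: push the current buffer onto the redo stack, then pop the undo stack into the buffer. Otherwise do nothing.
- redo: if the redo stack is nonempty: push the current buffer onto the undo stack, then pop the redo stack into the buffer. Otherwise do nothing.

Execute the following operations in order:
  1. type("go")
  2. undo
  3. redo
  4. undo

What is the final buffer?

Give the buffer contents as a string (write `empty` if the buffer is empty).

Answer: empty

Derivation:
After op 1 (type): buf='go' undo_depth=1 redo_depth=0
After op 2 (undo): buf='(empty)' undo_depth=0 redo_depth=1
After op 3 (redo): buf='go' undo_depth=1 redo_depth=0
After op 4 (undo): buf='(empty)' undo_depth=0 redo_depth=1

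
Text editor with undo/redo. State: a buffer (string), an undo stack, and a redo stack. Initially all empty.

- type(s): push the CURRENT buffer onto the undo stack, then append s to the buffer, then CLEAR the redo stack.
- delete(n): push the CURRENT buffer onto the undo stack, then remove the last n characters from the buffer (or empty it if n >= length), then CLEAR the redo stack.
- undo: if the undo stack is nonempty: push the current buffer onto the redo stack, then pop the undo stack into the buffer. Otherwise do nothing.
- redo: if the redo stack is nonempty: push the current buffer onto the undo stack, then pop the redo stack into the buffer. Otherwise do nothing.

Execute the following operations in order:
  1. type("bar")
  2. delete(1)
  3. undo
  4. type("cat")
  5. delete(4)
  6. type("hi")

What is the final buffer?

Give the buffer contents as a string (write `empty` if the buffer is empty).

Answer: bahi

Derivation:
After op 1 (type): buf='bar' undo_depth=1 redo_depth=0
After op 2 (delete): buf='ba' undo_depth=2 redo_depth=0
After op 3 (undo): buf='bar' undo_depth=1 redo_depth=1
After op 4 (type): buf='barcat' undo_depth=2 redo_depth=0
After op 5 (delete): buf='ba' undo_depth=3 redo_depth=0
After op 6 (type): buf='bahi' undo_depth=4 redo_depth=0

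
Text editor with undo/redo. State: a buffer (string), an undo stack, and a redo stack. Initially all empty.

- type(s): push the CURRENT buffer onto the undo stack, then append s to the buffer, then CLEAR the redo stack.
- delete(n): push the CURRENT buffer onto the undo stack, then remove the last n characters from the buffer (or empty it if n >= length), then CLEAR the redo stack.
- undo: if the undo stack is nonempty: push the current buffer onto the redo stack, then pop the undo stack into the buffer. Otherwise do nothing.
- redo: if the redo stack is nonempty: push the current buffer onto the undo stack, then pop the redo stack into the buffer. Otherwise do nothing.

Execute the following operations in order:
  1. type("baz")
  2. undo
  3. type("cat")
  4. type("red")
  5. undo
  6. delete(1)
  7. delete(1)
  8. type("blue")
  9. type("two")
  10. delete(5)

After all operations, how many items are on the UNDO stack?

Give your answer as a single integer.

Answer: 6

Derivation:
After op 1 (type): buf='baz' undo_depth=1 redo_depth=0
After op 2 (undo): buf='(empty)' undo_depth=0 redo_depth=1
After op 3 (type): buf='cat' undo_depth=1 redo_depth=0
After op 4 (type): buf='catred' undo_depth=2 redo_depth=0
After op 5 (undo): buf='cat' undo_depth=1 redo_depth=1
After op 6 (delete): buf='ca' undo_depth=2 redo_depth=0
After op 7 (delete): buf='c' undo_depth=3 redo_depth=0
After op 8 (type): buf='cblue' undo_depth=4 redo_depth=0
After op 9 (type): buf='cbluetwo' undo_depth=5 redo_depth=0
After op 10 (delete): buf='cbl' undo_depth=6 redo_depth=0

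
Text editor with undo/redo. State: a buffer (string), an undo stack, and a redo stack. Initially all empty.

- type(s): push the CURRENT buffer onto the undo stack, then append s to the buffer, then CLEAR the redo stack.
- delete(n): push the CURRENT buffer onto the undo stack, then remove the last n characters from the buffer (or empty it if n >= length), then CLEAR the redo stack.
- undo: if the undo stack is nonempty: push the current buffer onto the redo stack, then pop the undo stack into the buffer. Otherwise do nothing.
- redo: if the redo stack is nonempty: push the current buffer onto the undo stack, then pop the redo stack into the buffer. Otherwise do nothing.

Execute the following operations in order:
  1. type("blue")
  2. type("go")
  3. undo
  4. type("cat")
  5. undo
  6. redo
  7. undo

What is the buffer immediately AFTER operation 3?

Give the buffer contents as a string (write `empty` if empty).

Answer: blue

Derivation:
After op 1 (type): buf='blue' undo_depth=1 redo_depth=0
After op 2 (type): buf='bluego' undo_depth=2 redo_depth=0
After op 3 (undo): buf='blue' undo_depth=1 redo_depth=1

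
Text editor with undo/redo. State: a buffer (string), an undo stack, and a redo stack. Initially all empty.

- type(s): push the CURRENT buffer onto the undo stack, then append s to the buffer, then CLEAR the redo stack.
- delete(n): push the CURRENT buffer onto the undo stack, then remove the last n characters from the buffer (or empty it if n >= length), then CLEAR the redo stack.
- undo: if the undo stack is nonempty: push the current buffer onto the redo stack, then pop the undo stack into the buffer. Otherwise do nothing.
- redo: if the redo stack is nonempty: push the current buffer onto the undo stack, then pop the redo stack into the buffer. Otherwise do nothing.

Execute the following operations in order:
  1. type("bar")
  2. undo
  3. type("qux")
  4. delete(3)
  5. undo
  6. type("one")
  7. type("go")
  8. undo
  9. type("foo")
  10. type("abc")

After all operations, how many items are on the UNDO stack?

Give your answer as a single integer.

Answer: 4

Derivation:
After op 1 (type): buf='bar' undo_depth=1 redo_depth=0
After op 2 (undo): buf='(empty)' undo_depth=0 redo_depth=1
After op 3 (type): buf='qux' undo_depth=1 redo_depth=0
After op 4 (delete): buf='(empty)' undo_depth=2 redo_depth=0
After op 5 (undo): buf='qux' undo_depth=1 redo_depth=1
After op 6 (type): buf='quxone' undo_depth=2 redo_depth=0
After op 7 (type): buf='quxonego' undo_depth=3 redo_depth=0
After op 8 (undo): buf='quxone' undo_depth=2 redo_depth=1
After op 9 (type): buf='quxonefoo' undo_depth=3 redo_depth=0
After op 10 (type): buf='quxonefooabc' undo_depth=4 redo_depth=0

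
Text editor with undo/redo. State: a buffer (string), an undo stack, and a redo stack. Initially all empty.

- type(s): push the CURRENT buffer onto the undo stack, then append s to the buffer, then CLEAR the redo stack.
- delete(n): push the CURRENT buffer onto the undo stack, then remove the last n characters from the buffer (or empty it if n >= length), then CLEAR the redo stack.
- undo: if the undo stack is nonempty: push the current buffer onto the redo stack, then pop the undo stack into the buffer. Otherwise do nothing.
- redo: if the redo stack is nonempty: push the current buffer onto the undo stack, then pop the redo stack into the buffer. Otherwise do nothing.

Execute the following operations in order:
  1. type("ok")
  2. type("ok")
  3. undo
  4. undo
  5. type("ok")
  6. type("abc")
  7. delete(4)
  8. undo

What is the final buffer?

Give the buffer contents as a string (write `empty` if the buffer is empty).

After op 1 (type): buf='ok' undo_depth=1 redo_depth=0
After op 2 (type): buf='okok' undo_depth=2 redo_depth=0
After op 3 (undo): buf='ok' undo_depth=1 redo_depth=1
After op 4 (undo): buf='(empty)' undo_depth=0 redo_depth=2
After op 5 (type): buf='ok' undo_depth=1 redo_depth=0
After op 6 (type): buf='okabc' undo_depth=2 redo_depth=0
After op 7 (delete): buf='o' undo_depth=3 redo_depth=0
After op 8 (undo): buf='okabc' undo_depth=2 redo_depth=1

Answer: okabc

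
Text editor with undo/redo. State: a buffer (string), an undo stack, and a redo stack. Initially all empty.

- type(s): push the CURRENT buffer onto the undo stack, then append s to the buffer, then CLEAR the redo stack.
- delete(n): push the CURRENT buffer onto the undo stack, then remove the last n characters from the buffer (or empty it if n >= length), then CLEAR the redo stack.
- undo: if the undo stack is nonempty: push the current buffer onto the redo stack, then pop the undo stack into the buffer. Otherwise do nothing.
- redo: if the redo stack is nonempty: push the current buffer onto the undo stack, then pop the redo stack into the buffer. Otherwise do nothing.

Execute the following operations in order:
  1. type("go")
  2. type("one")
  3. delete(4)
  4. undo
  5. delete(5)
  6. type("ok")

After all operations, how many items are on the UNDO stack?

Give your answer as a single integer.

Answer: 4

Derivation:
After op 1 (type): buf='go' undo_depth=1 redo_depth=0
After op 2 (type): buf='goone' undo_depth=2 redo_depth=0
After op 3 (delete): buf='g' undo_depth=3 redo_depth=0
After op 4 (undo): buf='goone' undo_depth=2 redo_depth=1
After op 5 (delete): buf='(empty)' undo_depth=3 redo_depth=0
After op 6 (type): buf='ok' undo_depth=4 redo_depth=0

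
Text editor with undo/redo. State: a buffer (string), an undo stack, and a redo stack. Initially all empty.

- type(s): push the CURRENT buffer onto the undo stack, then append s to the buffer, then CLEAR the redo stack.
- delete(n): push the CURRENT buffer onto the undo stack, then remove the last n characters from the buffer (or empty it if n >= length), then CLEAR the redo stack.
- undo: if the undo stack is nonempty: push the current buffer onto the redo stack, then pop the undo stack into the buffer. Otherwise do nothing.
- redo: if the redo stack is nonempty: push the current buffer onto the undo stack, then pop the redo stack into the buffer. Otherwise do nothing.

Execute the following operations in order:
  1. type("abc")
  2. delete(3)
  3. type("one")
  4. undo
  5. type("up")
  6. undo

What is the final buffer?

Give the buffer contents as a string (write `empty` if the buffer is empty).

After op 1 (type): buf='abc' undo_depth=1 redo_depth=0
After op 2 (delete): buf='(empty)' undo_depth=2 redo_depth=0
After op 3 (type): buf='one' undo_depth=3 redo_depth=0
After op 4 (undo): buf='(empty)' undo_depth=2 redo_depth=1
After op 5 (type): buf='up' undo_depth=3 redo_depth=0
After op 6 (undo): buf='(empty)' undo_depth=2 redo_depth=1

Answer: empty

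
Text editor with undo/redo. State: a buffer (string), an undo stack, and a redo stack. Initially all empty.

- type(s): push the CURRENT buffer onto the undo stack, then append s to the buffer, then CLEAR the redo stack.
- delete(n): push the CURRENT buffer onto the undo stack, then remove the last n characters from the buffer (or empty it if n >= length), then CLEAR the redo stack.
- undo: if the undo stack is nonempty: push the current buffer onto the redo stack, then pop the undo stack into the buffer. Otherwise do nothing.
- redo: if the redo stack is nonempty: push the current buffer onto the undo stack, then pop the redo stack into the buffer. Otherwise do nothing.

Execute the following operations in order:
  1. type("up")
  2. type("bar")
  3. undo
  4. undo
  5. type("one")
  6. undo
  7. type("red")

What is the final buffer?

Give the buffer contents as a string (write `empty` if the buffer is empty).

After op 1 (type): buf='up' undo_depth=1 redo_depth=0
After op 2 (type): buf='upbar' undo_depth=2 redo_depth=0
After op 3 (undo): buf='up' undo_depth=1 redo_depth=1
After op 4 (undo): buf='(empty)' undo_depth=0 redo_depth=2
After op 5 (type): buf='one' undo_depth=1 redo_depth=0
After op 6 (undo): buf='(empty)' undo_depth=0 redo_depth=1
After op 7 (type): buf='red' undo_depth=1 redo_depth=0

Answer: red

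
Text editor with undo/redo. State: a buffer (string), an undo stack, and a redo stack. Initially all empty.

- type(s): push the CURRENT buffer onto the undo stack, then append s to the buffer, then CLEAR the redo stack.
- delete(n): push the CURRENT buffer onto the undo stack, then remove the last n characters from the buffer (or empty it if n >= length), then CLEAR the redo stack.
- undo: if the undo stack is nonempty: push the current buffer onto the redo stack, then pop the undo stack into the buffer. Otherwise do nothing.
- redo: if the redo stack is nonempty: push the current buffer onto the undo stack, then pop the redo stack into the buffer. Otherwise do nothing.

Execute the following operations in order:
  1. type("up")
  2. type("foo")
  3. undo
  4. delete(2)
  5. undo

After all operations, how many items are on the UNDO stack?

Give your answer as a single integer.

Answer: 1

Derivation:
After op 1 (type): buf='up' undo_depth=1 redo_depth=0
After op 2 (type): buf='upfoo' undo_depth=2 redo_depth=0
After op 3 (undo): buf='up' undo_depth=1 redo_depth=1
After op 4 (delete): buf='(empty)' undo_depth=2 redo_depth=0
After op 5 (undo): buf='up' undo_depth=1 redo_depth=1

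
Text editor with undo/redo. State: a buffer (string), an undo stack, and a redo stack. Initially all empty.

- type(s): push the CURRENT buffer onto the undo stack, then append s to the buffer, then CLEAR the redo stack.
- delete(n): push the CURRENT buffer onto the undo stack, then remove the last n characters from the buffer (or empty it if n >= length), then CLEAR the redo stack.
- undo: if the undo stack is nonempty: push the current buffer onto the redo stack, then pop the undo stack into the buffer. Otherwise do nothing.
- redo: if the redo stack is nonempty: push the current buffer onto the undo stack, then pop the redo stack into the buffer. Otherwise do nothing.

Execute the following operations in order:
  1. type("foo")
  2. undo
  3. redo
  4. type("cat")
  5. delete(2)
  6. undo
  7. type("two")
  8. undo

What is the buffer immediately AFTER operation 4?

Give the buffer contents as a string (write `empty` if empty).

After op 1 (type): buf='foo' undo_depth=1 redo_depth=0
After op 2 (undo): buf='(empty)' undo_depth=0 redo_depth=1
After op 3 (redo): buf='foo' undo_depth=1 redo_depth=0
After op 4 (type): buf='foocat' undo_depth=2 redo_depth=0

Answer: foocat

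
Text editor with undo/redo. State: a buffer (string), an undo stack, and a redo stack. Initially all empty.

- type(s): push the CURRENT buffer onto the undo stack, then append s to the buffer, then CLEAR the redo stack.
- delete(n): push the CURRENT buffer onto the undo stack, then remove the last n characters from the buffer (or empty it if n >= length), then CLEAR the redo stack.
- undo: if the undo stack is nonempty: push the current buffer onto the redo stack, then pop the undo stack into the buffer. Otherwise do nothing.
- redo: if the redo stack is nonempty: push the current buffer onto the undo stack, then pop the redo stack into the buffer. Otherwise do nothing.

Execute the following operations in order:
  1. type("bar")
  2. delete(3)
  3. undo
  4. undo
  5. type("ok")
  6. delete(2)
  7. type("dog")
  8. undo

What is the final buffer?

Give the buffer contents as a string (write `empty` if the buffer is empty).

After op 1 (type): buf='bar' undo_depth=1 redo_depth=0
After op 2 (delete): buf='(empty)' undo_depth=2 redo_depth=0
After op 3 (undo): buf='bar' undo_depth=1 redo_depth=1
After op 4 (undo): buf='(empty)' undo_depth=0 redo_depth=2
After op 5 (type): buf='ok' undo_depth=1 redo_depth=0
After op 6 (delete): buf='(empty)' undo_depth=2 redo_depth=0
After op 7 (type): buf='dog' undo_depth=3 redo_depth=0
After op 8 (undo): buf='(empty)' undo_depth=2 redo_depth=1

Answer: empty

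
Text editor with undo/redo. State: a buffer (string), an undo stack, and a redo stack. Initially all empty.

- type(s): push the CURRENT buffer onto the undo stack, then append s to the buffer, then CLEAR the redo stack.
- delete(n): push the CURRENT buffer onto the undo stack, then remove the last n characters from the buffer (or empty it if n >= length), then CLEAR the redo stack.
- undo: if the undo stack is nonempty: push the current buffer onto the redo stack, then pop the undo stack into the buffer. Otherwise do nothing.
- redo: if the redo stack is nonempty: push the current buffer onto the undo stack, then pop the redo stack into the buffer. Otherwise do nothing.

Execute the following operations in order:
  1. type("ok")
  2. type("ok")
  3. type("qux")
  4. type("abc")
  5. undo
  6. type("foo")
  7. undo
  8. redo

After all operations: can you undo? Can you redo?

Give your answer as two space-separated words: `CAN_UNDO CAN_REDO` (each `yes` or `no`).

After op 1 (type): buf='ok' undo_depth=1 redo_depth=0
After op 2 (type): buf='okok' undo_depth=2 redo_depth=0
After op 3 (type): buf='okokqux' undo_depth=3 redo_depth=0
After op 4 (type): buf='okokquxabc' undo_depth=4 redo_depth=0
After op 5 (undo): buf='okokqux' undo_depth=3 redo_depth=1
After op 6 (type): buf='okokquxfoo' undo_depth=4 redo_depth=0
After op 7 (undo): buf='okokqux' undo_depth=3 redo_depth=1
After op 8 (redo): buf='okokquxfoo' undo_depth=4 redo_depth=0

Answer: yes no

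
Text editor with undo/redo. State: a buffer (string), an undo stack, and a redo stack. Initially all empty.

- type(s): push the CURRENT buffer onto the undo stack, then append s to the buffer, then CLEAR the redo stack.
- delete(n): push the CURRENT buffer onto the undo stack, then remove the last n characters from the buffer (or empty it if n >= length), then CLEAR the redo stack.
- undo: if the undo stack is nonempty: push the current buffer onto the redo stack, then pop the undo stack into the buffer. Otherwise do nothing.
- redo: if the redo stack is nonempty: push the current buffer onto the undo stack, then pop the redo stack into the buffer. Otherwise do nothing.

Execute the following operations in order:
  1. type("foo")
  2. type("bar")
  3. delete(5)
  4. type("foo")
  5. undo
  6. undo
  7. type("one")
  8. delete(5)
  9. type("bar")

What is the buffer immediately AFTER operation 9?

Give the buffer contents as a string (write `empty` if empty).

After op 1 (type): buf='foo' undo_depth=1 redo_depth=0
After op 2 (type): buf='foobar' undo_depth=2 redo_depth=0
After op 3 (delete): buf='f' undo_depth=3 redo_depth=0
After op 4 (type): buf='ffoo' undo_depth=4 redo_depth=0
After op 5 (undo): buf='f' undo_depth=3 redo_depth=1
After op 6 (undo): buf='foobar' undo_depth=2 redo_depth=2
After op 7 (type): buf='foobarone' undo_depth=3 redo_depth=0
After op 8 (delete): buf='foob' undo_depth=4 redo_depth=0
After op 9 (type): buf='foobbar' undo_depth=5 redo_depth=0

Answer: foobbar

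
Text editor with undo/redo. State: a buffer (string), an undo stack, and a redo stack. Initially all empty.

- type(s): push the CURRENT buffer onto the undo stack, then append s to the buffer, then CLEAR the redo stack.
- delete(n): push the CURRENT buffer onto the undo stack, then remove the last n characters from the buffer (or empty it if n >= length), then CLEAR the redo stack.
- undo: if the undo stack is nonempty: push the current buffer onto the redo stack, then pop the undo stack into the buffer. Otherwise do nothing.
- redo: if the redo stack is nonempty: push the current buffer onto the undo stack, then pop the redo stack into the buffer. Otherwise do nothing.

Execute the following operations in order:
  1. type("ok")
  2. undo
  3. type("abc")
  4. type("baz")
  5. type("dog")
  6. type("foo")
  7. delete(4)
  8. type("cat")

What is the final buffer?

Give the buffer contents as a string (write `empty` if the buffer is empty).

After op 1 (type): buf='ok' undo_depth=1 redo_depth=0
After op 2 (undo): buf='(empty)' undo_depth=0 redo_depth=1
After op 3 (type): buf='abc' undo_depth=1 redo_depth=0
After op 4 (type): buf='abcbaz' undo_depth=2 redo_depth=0
After op 5 (type): buf='abcbazdog' undo_depth=3 redo_depth=0
After op 6 (type): buf='abcbazdogfoo' undo_depth=4 redo_depth=0
After op 7 (delete): buf='abcbazdo' undo_depth=5 redo_depth=0
After op 8 (type): buf='abcbazdocat' undo_depth=6 redo_depth=0

Answer: abcbazdocat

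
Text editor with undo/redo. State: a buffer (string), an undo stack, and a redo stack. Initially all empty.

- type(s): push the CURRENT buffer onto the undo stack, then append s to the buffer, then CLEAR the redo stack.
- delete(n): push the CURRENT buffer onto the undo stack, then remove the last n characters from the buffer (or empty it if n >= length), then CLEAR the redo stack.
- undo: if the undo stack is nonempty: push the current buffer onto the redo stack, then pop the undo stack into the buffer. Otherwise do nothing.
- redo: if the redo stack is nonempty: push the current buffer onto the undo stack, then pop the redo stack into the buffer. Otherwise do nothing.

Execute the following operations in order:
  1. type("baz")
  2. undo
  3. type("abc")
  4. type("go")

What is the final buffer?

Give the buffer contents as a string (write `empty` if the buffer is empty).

Answer: abcgo

Derivation:
After op 1 (type): buf='baz' undo_depth=1 redo_depth=0
After op 2 (undo): buf='(empty)' undo_depth=0 redo_depth=1
After op 3 (type): buf='abc' undo_depth=1 redo_depth=0
After op 4 (type): buf='abcgo' undo_depth=2 redo_depth=0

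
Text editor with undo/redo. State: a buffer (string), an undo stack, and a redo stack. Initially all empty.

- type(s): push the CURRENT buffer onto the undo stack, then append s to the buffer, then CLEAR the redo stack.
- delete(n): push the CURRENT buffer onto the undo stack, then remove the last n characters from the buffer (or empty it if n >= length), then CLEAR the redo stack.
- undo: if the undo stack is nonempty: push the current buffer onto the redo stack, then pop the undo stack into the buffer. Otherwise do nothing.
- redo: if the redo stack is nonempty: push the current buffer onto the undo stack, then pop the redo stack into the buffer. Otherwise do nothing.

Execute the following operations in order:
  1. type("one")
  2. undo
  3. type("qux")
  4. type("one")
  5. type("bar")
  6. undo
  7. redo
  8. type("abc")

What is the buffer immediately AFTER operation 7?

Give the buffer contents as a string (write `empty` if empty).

Answer: quxonebar

Derivation:
After op 1 (type): buf='one' undo_depth=1 redo_depth=0
After op 2 (undo): buf='(empty)' undo_depth=0 redo_depth=1
After op 3 (type): buf='qux' undo_depth=1 redo_depth=0
After op 4 (type): buf='quxone' undo_depth=2 redo_depth=0
After op 5 (type): buf='quxonebar' undo_depth=3 redo_depth=0
After op 6 (undo): buf='quxone' undo_depth=2 redo_depth=1
After op 7 (redo): buf='quxonebar' undo_depth=3 redo_depth=0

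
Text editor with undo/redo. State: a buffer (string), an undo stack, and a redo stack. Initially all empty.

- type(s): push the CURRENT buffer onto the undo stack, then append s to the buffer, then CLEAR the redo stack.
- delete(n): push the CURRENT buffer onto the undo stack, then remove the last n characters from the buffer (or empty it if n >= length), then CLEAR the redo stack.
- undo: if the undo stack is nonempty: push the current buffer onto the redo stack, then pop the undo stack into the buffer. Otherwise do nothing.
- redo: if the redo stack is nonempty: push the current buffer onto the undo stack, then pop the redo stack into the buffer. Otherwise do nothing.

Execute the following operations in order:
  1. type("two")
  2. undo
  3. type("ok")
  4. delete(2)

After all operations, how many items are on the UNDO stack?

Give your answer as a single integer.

After op 1 (type): buf='two' undo_depth=1 redo_depth=0
After op 2 (undo): buf='(empty)' undo_depth=0 redo_depth=1
After op 3 (type): buf='ok' undo_depth=1 redo_depth=0
After op 4 (delete): buf='(empty)' undo_depth=2 redo_depth=0

Answer: 2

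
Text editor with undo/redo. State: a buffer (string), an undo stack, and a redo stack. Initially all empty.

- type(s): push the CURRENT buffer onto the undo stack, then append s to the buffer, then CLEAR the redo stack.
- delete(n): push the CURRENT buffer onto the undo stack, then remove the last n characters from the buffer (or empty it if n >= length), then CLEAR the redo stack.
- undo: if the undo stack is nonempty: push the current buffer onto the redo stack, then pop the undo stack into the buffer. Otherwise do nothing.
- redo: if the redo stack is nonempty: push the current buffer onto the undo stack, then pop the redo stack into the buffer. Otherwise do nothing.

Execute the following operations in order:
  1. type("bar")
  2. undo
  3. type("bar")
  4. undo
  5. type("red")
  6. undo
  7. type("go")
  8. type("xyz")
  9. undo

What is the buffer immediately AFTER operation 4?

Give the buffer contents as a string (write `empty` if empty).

Answer: empty

Derivation:
After op 1 (type): buf='bar' undo_depth=1 redo_depth=0
After op 2 (undo): buf='(empty)' undo_depth=0 redo_depth=1
After op 3 (type): buf='bar' undo_depth=1 redo_depth=0
After op 4 (undo): buf='(empty)' undo_depth=0 redo_depth=1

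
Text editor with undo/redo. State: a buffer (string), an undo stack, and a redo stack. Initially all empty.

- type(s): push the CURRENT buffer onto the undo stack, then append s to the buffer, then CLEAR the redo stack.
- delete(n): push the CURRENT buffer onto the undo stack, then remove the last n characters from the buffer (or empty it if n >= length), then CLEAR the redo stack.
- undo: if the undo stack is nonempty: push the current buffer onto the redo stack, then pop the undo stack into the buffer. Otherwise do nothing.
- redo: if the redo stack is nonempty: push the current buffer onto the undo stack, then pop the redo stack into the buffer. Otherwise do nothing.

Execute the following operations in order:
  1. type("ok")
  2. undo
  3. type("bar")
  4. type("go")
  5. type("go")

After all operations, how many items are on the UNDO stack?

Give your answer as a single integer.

Answer: 3

Derivation:
After op 1 (type): buf='ok' undo_depth=1 redo_depth=0
After op 2 (undo): buf='(empty)' undo_depth=0 redo_depth=1
After op 3 (type): buf='bar' undo_depth=1 redo_depth=0
After op 4 (type): buf='bargo' undo_depth=2 redo_depth=0
After op 5 (type): buf='bargogo' undo_depth=3 redo_depth=0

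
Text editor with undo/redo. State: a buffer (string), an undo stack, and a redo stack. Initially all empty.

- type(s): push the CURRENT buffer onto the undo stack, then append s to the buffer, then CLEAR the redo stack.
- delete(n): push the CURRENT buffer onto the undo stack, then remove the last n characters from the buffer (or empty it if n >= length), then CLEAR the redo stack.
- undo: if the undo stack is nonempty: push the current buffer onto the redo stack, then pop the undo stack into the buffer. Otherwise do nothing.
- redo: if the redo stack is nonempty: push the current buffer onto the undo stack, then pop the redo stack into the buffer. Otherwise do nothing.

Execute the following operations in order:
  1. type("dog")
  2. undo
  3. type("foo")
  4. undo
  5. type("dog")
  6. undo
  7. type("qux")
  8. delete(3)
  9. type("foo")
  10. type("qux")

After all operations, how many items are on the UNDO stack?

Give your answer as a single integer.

After op 1 (type): buf='dog' undo_depth=1 redo_depth=0
After op 2 (undo): buf='(empty)' undo_depth=0 redo_depth=1
After op 3 (type): buf='foo' undo_depth=1 redo_depth=0
After op 4 (undo): buf='(empty)' undo_depth=0 redo_depth=1
After op 5 (type): buf='dog' undo_depth=1 redo_depth=0
After op 6 (undo): buf='(empty)' undo_depth=0 redo_depth=1
After op 7 (type): buf='qux' undo_depth=1 redo_depth=0
After op 8 (delete): buf='(empty)' undo_depth=2 redo_depth=0
After op 9 (type): buf='foo' undo_depth=3 redo_depth=0
After op 10 (type): buf='fooqux' undo_depth=4 redo_depth=0

Answer: 4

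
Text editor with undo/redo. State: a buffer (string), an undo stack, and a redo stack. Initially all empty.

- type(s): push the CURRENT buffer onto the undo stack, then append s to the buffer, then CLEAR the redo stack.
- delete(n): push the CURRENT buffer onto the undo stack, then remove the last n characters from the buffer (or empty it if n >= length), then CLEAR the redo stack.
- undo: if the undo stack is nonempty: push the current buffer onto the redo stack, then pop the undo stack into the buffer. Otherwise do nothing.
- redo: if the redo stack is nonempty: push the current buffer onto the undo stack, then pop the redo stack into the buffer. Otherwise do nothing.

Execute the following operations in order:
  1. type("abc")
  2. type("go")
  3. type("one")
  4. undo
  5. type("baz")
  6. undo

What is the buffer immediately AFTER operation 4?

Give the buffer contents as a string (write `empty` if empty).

After op 1 (type): buf='abc' undo_depth=1 redo_depth=0
After op 2 (type): buf='abcgo' undo_depth=2 redo_depth=0
After op 3 (type): buf='abcgoone' undo_depth=3 redo_depth=0
After op 4 (undo): buf='abcgo' undo_depth=2 redo_depth=1

Answer: abcgo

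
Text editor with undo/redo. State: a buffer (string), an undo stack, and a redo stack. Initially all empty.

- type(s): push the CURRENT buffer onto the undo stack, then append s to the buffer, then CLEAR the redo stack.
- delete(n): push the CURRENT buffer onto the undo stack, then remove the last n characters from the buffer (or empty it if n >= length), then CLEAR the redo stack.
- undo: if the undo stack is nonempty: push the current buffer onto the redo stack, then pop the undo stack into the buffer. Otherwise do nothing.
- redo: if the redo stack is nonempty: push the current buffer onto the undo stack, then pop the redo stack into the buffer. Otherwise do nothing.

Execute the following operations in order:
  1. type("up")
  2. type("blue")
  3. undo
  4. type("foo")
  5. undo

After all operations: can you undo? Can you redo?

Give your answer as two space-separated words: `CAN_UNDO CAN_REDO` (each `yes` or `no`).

After op 1 (type): buf='up' undo_depth=1 redo_depth=0
After op 2 (type): buf='upblue' undo_depth=2 redo_depth=0
After op 3 (undo): buf='up' undo_depth=1 redo_depth=1
After op 4 (type): buf='upfoo' undo_depth=2 redo_depth=0
After op 5 (undo): buf='up' undo_depth=1 redo_depth=1

Answer: yes yes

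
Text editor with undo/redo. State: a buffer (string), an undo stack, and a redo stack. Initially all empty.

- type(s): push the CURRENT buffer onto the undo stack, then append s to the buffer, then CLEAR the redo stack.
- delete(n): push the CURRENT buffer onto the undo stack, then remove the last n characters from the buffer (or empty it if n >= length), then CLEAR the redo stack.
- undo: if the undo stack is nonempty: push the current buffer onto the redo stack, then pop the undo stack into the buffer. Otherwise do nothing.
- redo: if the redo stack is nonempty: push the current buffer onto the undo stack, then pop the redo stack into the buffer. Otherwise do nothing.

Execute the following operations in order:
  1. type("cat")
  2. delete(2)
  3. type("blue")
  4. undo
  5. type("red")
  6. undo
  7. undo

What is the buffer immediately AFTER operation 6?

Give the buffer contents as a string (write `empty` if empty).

Answer: c

Derivation:
After op 1 (type): buf='cat' undo_depth=1 redo_depth=0
After op 2 (delete): buf='c' undo_depth=2 redo_depth=0
After op 3 (type): buf='cblue' undo_depth=3 redo_depth=0
After op 4 (undo): buf='c' undo_depth=2 redo_depth=1
After op 5 (type): buf='cred' undo_depth=3 redo_depth=0
After op 6 (undo): buf='c' undo_depth=2 redo_depth=1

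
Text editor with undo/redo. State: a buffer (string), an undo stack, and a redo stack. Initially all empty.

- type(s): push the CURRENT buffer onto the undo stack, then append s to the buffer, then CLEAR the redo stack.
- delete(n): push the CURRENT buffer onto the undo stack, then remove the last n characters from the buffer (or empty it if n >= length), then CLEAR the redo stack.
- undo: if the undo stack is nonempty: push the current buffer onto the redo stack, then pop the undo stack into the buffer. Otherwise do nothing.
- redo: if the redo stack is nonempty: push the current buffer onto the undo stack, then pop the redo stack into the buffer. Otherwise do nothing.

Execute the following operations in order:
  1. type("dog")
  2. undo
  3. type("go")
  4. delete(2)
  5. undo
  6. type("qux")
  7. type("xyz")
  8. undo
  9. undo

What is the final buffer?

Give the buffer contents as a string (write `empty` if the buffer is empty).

After op 1 (type): buf='dog' undo_depth=1 redo_depth=0
After op 2 (undo): buf='(empty)' undo_depth=0 redo_depth=1
After op 3 (type): buf='go' undo_depth=1 redo_depth=0
After op 4 (delete): buf='(empty)' undo_depth=2 redo_depth=0
After op 5 (undo): buf='go' undo_depth=1 redo_depth=1
After op 6 (type): buf='goqux' undo_depth=2 redo_depth=0
After op 7 (type): buf='goquxxyz' undo_depth=3 redo_depth=0
After op 8 (undo): buf='goqux' undo_depth=2 redo_depth=1
After op 9 (undo): buf='go' undo_depth=1 redo_depth=2

Answer: go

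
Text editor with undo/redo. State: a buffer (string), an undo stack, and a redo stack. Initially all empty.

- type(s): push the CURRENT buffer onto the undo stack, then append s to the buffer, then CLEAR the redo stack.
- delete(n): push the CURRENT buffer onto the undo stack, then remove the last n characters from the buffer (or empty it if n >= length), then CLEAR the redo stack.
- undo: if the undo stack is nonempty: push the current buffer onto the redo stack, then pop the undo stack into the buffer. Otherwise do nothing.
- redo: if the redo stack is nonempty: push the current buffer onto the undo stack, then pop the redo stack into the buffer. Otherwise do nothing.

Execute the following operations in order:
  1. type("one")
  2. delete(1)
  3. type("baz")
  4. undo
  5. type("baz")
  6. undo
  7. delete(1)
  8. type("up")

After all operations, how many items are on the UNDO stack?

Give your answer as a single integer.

After op 1 (type): buf='one' undo_depth=1 redo_depth=0
After op 2 (delete): buf='on' undo_depth=2 redo_depth=0
After op 3 (type): buf='onbaz' undo_depth=3 redo_depth=0
After op 4 (undo): buf='on' undo_depth=2 redo_depth=1
After op 5 (type): buf='onbaz' undo_depth=3 redo_depth=0
After op 6 (undo): buf='on' undo_depth=2 redo_depth=1
After op 7 (delete): buf='o' undo_depth=3 redo_depth=0
After op 8 (type): buf='oup' undo_depth=4 redo_depth=0

Answer: 4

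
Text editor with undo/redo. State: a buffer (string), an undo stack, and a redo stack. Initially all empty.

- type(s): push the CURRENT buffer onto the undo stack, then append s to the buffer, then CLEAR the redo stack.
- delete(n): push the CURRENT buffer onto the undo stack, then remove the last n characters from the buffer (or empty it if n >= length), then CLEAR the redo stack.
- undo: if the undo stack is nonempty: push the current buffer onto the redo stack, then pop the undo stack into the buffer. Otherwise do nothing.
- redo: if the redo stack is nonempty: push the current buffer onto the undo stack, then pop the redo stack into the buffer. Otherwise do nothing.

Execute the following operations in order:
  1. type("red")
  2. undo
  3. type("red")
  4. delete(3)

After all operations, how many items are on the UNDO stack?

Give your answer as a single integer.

Answer: 2

Derivation:
After op 1 (type): buf='red' undo_depth=1 redo_depth=0
After op 2 (undo): buf='(empty)' undo_depth=0 redo_depth=1
After op 3 (type): buf='red' undo_depth=1 redo_depth=0
After op 4 (delete): buf='(empty)' undo_depth=2 redo_depth=0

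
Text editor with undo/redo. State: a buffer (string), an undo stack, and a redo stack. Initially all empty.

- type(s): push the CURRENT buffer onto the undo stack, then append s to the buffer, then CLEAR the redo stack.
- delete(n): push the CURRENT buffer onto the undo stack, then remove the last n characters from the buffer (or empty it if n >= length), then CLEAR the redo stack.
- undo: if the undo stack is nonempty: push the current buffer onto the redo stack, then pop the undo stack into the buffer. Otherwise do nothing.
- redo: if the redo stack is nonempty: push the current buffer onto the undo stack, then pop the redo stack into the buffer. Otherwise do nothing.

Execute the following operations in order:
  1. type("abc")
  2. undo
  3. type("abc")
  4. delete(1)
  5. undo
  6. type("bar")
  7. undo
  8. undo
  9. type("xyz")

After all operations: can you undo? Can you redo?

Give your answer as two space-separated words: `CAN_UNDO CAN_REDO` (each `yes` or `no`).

Answer: yes no

Derivation:
After op 1 (type): buf='abc' undo_depth=1 redo_depth=0
After op 2 (undo): buf='(empty)' undo_depth=0 redo_depth=1
After op 3 (type): buf='abc' undo_depth=1 redo_depth=0
After op 4 (delete): buf='ab' undo_depth=2 redo_depth=0
After op 5 (undo): buf='abc' undo_depth=1 redo_depth=1
After op 6 (type): buf='abcbar' undo_depth=2 redo_depth=0
After op 7 (undo): buf='abc' undo_depth=1 redo_depth=1
After op 8 (undo): buf='(empty)' undo_depth=0 redo_depth=2
After op 9 (type): buf='xyz' undo_depth=1 redo_depth=0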